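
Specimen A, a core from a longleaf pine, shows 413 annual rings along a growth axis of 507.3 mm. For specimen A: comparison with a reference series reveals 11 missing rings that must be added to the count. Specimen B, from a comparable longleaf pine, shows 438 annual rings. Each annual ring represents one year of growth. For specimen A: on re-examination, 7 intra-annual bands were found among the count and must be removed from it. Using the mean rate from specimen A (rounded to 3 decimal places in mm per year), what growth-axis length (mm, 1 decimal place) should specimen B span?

533.0 mm

Specimen A: correcting the raw count gives 413 − 7 + 11 = 417 true annual rings.
A: Extension rate ≈ 507.3 / 417 = 1.217 mm/year.
For B, 1.217 mm/year × 438 years = 533.0 mm.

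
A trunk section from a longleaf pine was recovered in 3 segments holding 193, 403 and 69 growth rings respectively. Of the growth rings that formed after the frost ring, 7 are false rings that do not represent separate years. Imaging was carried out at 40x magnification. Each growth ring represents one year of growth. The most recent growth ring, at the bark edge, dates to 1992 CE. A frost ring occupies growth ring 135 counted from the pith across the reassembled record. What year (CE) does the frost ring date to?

Total growth rings = 193 + 403 + 69 = 665.
The frost ring sits at growth ring 135 from the pith, so 665 − 135 = 530 growth rings formed after it.
Excluding 7 false growth rings: 530 − 7 = 523.
1992 − 523 = 1469 CE.

1469 CE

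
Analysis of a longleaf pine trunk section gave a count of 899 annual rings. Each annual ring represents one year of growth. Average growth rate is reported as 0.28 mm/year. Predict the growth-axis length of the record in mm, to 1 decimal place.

The record spans 899 years at 0.28 mm per year.
899 years at 0.28 mm/year gives 0.28 × 899 = 251.7 mm.

251.7 mm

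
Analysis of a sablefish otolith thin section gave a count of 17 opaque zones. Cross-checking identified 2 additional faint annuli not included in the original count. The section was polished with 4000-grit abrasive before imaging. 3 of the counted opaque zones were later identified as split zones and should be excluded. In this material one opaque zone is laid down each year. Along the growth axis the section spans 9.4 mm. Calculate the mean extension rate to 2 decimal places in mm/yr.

0.59 mm/yr

After corrections the count is 17 − 3 + 2 = 16 opaque zones.
9.4 mm over 16 years gives 9.4 / 16 ≈ 0.59 mm/yr.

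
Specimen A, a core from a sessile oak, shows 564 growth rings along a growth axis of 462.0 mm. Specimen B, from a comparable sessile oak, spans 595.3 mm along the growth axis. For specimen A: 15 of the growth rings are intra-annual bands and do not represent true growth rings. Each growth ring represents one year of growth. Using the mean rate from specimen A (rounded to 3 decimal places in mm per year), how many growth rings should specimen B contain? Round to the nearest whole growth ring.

Specimen A: correcting the raw count gives 564 − 15 = 549 true growth rings.
A: Extension rate ≈ 462.0 / 549 = 0.842 mm/year.
Specimen B: 595.3 mm / 0.842 mm per year = 707.01 years ≈ 707 growth rings.

707 growth rings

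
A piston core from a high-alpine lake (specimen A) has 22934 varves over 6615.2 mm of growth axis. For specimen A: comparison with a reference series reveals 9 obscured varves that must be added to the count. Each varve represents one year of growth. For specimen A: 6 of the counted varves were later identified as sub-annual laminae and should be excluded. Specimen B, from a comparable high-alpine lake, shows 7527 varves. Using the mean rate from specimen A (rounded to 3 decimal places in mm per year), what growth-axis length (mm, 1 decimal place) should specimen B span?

2167.8 mm

Specimen A: after corrections the count is 22934 − 6 + 9 = 22937 varves.
A: Extension rate ≈ 6615.2 / 22937 = 0.288 mm/year.
For B, 0.288 mm/year × 7527 years = 2167.8 mm.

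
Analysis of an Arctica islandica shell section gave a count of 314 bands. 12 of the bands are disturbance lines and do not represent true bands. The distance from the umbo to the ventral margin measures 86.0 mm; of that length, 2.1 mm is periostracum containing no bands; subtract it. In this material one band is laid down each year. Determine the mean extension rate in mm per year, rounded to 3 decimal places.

True band count = 314 − 12 = 302.
Net length = 86.0 − 2.1 = 83.9 mm.
83.9 mm over 302 years gives 83.9 / 302 ≈ 0.278 mm per year.

0.278 mm per year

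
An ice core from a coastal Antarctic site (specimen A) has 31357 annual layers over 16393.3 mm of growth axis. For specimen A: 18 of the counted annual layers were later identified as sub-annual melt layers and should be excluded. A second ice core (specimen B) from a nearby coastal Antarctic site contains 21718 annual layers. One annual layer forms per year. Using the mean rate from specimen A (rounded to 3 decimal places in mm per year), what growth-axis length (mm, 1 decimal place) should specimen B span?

11358.5 mm

Specimen A: adjusted count: 31357 − 18 = 31339 annual layers.
A: 16393.3 mm over 31339 years gives 16393.3 / 31339 ≈ 0.523 mm per year.
B's length ≈ 0.523 × 21718 = 11358.5 mm.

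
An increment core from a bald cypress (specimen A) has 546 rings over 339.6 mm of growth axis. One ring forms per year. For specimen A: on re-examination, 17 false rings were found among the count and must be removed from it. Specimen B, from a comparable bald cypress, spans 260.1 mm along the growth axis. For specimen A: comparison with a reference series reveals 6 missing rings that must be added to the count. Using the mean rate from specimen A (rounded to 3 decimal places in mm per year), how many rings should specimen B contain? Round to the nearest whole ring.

Specimen A: true ring count = 546 − 17 + 6 = 535.
A: 339.6 mm over 535 years gives 339.6 / 535 ≈ 0.635 mm/year.
Specimen B: 260.1 mm / 0.635 mm per year = 409.61 years ≈ 410 rings.

410 rings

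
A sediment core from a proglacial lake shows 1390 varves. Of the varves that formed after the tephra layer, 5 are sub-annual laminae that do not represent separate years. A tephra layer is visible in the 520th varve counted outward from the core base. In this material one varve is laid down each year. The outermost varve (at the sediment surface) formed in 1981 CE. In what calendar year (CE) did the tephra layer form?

Between varve 520 and the sediment surface there are 1390 − 520 = 870 varves.
Excluding 5 false varves: 870 − 5 = 865.
1981 − 865 = 1116 CE.

1116 CE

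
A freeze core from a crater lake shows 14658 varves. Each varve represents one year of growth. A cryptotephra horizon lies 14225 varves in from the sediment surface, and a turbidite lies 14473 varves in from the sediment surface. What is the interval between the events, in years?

248 years

The two markers are separated by 14473 − 14225 = 248 varves.
One varve per year makes the interval 248 years.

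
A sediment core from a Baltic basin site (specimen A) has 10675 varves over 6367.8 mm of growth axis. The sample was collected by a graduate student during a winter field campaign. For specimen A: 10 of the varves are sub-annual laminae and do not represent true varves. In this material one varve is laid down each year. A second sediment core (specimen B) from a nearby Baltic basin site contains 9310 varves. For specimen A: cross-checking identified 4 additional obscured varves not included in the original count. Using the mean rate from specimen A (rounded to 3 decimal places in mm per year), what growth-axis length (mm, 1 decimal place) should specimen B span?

5558.1 mm

Specimen A: adjusted count: 10675 − 10 + 4 = 10669 varves.
A: Extension rate ≈ 6367.8 / 10669 = 0.597 mm/year.
For B, 0.597 mm/year × 9310 years = 5558.1 mm.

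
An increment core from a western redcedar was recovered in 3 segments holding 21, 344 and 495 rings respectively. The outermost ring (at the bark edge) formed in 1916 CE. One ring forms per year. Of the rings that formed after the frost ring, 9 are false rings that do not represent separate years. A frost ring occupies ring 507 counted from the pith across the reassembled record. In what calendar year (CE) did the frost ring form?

1572 CE

Total rings = 21 + 344 + 495 = 860.
The frost ring sits at ring 507 from the pith, so 860 − 507 = 353 rings formed after it.
353 − 9 false = 344 true rings after the frost ring.
1916 − 344 = 1572 CE.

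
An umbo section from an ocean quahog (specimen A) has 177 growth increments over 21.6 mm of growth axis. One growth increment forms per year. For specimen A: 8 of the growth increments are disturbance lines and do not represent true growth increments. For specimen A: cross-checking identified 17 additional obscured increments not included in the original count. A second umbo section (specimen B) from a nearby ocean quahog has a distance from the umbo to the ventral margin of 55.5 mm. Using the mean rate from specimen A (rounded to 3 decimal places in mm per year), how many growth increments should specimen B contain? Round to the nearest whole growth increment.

478 growth increments

Specimen A: after corrections the count is 177 − 8 + 17 = 186 growth increments.
A: 21.6 mm over 186 years gives 21.6 / 186 ≈ 0.116 mm/yr.
For B, 55.5 / 0.116 = 478.45 years ≈ 478 growth increments.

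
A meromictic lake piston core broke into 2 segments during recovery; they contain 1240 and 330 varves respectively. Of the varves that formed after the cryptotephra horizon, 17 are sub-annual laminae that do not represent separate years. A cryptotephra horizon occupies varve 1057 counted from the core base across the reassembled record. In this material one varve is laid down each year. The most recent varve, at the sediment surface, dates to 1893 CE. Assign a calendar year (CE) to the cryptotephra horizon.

1397 CE

Total varves = 1240 + 330 = 1570.
1570 − 1057 = 513 varves lie beyond the cryptotephra horizon toward the sediment surface.
Excluding 17 false varves: 513 − 17 = 496.
1893 − 496 = 1397 CE.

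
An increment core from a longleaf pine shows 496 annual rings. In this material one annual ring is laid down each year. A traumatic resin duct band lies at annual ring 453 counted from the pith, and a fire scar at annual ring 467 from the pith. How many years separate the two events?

467 − 453 = 14 annual rings lie between the two events.
One annual ring per year makes the interval 14 years.

14 years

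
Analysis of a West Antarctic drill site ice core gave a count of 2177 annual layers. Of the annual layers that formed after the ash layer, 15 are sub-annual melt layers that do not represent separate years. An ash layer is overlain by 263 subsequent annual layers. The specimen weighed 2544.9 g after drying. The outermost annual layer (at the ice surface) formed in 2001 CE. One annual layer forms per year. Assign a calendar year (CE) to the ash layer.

There are 263 annual layers younger than the ash layer.
Excluding 15 false annual layers: 263 − 15 = 248.
2001 − 248 = 1753 CE.

1753 CE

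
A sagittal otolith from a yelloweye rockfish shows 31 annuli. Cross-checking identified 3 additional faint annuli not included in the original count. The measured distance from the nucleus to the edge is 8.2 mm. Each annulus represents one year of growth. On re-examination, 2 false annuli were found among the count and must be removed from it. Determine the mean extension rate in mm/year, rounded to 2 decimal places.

0.26 mm/year

True annulus count = 31 − 2 + 3 = 32.
Mean rate = 8.2 mm / 32 years ≈ 0.26 mm/year.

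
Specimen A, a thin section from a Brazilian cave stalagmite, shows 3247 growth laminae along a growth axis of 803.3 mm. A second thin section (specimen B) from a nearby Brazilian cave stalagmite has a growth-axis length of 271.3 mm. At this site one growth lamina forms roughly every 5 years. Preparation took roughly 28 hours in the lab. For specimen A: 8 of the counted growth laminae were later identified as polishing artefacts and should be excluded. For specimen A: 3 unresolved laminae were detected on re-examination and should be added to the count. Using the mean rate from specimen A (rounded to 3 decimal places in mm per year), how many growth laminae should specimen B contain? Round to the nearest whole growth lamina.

Specimen A: adjusted count: 3247 − 8 + 3 = 3242 growth laminae.
Specimen A: 3242 growth laminae at 5 years each span 3242 × 5 = 16210 years.
A: Extension rate ≈ 803.3 / 16210 = 0.050 mm/year.
B spans 271.3 / 0.050 = 5426.00 years; at 5 years per growth lamina that is 5426.00 / 5 ≈ 1085 growth laminae.

1085 growth laminae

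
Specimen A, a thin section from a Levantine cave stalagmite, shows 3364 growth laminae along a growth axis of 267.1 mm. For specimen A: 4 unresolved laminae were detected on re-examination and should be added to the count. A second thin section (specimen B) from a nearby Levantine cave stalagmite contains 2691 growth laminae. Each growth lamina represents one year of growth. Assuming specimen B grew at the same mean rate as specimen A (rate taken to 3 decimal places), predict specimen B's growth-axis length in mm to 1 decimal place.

Specimen A: after corrections the count is 3364 + 4 = 3368 growth laminae.
A: 267.1 mm over 3368 years gives 267.1 / 3368 ≈ 0.079 mm per year.
B's length ≈ 0.079 × 2691 = 212.6 mm.

212.6 mm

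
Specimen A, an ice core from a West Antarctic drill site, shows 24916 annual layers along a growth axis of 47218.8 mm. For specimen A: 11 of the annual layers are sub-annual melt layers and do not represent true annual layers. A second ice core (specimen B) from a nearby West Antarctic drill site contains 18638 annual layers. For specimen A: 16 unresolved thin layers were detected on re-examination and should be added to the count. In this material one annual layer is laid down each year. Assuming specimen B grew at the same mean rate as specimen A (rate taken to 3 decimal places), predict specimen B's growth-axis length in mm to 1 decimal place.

Specimen A: correcting the raw count gives 24916 − 11 + 16 = 24921 true annual layers.
A: Extension rate ≈ 47218.8 / 24921 = 1.895 mm per year.
Length of B = 1.895 × 18638 = 35319.0 mm.

35319.0 mm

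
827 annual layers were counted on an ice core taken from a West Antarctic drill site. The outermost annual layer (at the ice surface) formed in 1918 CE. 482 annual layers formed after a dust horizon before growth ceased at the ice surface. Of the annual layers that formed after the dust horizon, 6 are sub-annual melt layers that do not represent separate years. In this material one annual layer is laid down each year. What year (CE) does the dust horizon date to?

1442 CE

482 annual layers formed after the dust horizon.
482 − 6 false = 476 true annual layers after the dust horizon.
The annual layer at the ice surface is 1918 CE, so the dust horizon dates to 1918 − 476 = 1442 CE.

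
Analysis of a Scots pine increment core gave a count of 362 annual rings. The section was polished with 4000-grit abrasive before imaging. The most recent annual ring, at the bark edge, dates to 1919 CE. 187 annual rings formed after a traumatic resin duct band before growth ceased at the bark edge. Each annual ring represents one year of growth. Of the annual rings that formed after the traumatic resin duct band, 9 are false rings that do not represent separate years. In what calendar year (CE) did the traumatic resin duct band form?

1741 CE

187 annual rings post-date the traumatic resin duct band.
Removing the 9 false annual rings leaves 187 − 9 = 178 true annual rings beyond the traumatic resin duct band.
The annual ring at the bark edge is 1919 CE, so the traumatic resin duct band dates to 1919 − 178 = 1741 CE.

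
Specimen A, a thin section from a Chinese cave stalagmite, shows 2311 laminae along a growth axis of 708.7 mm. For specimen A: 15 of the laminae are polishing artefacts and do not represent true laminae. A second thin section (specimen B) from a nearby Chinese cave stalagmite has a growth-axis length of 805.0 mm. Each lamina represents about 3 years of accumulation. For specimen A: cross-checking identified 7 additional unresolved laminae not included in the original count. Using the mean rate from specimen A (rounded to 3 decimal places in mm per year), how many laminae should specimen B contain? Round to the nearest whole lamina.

Specimen A: adjusted count: 2311 − 15 + 7 = 2303 laminae.
Specimen A: 2303 laminae at 3 years each span 2303 × 3 = 6909 years.
A: Extension rate ≈ 708.7 / 6909 = 0.103 mm/year.
B spans 805.0 / 0.103 = 7815.53 years; at 3 years per lamina that is 7815.53 / 3 ≈ 2605 laminae.

2605 laminae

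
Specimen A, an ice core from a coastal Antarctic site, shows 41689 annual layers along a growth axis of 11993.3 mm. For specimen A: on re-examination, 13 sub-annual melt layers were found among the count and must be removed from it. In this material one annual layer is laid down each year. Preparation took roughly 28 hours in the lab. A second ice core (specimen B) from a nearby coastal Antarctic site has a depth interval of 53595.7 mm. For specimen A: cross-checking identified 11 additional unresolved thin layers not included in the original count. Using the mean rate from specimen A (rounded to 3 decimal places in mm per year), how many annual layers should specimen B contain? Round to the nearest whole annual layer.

Specimen A: correcting the raw count gives 41689 − 13 + 11 = 41687 true annual layers.
A: 11993.3 mm over 41687 years gives 11993.3 / 41687 ≈ 0.288 mm per year.
Specimen B: 53595.7 mm / 0.288 mm per year = 186096.18 years ≈ 186096 annual layers.

186096 annual layers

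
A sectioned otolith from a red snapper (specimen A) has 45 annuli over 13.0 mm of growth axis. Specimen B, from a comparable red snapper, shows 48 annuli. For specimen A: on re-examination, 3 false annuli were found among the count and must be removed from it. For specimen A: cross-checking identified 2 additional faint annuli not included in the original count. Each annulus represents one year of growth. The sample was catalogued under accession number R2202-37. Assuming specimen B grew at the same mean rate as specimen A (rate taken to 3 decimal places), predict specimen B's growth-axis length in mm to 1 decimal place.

14.2 mm

Specimen A: true annulus count = 45 − 3 + 2 = 44.
A: Extension rate ≈ 13.0 / 44 = 0.295 mm per year.
Length of B = 0.295 × 48 = 14.2 mm.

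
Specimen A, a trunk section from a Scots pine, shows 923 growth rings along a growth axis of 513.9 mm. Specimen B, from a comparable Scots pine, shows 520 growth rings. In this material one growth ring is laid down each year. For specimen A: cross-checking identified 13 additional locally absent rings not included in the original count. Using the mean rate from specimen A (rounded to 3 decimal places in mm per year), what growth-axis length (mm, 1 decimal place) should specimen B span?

285.5 mm

Specimen A: adjusted count: 923 + 13 = 936 growth rings.
A: 513.9 mm over 936 years gives 513.9 / 936 ≈ 0.549 mm/yr.
B's length ≈ 0.549 × 520 = 285.5 mm.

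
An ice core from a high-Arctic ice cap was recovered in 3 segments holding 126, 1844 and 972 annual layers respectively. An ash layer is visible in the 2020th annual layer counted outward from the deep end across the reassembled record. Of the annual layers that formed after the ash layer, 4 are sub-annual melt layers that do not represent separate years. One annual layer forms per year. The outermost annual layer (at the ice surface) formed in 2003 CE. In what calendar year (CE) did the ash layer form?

Total annual layers = 126 + 1844 + 972 = 2942.
Between annual layer 2020 and the ice surface there are 2942 − 2020 = 922 annual layers.
Excluding 4 false annual layers: 922 − 4 = 918.
2003 − 918 = 1085 CE.

1085 CE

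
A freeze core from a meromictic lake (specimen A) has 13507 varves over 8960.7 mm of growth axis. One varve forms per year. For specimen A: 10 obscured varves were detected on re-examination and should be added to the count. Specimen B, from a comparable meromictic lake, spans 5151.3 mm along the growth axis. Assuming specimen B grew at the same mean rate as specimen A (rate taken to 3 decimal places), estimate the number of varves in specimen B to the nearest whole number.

Specimen A: after corrections the count is 13507 + 10 = 13517 varves.
A: 8960.7 mm over 13517 years gives 8960.7 / 13517 ≈ 0.663 mm/yr.
Specimen B: 5151.3 mm / 0.663 mm per year = 7769.68 years ≈ 7770 varves.

7770 varves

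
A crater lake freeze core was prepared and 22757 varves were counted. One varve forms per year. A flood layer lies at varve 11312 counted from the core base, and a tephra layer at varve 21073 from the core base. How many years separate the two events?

The two markers are separated by 21073 − 11312 = 9761 varves.
One varve per year makes the interval 9761 years.

9761 years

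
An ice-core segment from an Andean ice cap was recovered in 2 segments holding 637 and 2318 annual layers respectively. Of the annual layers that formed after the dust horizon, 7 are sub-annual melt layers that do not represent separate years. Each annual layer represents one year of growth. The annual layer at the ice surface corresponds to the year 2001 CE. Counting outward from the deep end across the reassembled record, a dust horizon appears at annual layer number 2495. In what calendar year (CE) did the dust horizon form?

Total annual layers = 637 + 2318 = 2955.
The dust horizon sits at annual layer 2495 from the deep end, so 2955 − 2495 = 460 annual layers formed after it.
Removing the 7 false annual layers leaves 460 − 7 = 453 true annual layers beyond the dust horizon.
Counting back 453 years from 2001 CE places the dust horizon in 2001 − 453 = 1548 CE.

1548 CE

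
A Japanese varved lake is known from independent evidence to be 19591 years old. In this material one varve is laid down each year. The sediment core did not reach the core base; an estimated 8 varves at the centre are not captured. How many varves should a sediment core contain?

19583 varves

At one varve per year, 19591 years correspond to 19591 varves.
19591 − 8 missed = 19583 varves expected in the prepared section.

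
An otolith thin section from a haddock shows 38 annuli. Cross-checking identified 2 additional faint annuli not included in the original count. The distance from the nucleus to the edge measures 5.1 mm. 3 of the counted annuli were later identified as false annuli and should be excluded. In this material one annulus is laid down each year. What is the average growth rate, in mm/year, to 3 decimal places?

Correcting the raw count gives 38 − 3 + 2 = 37 true annuli.
Mean rate = 5.1 mm / 37 years ≈ 0.138 mm/year.

0.138 mm/year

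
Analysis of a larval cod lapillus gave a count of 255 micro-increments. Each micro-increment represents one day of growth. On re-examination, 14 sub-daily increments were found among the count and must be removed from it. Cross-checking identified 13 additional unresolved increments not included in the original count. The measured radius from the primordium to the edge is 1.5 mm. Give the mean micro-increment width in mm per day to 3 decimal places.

0.006 mm per day

Correcting the raw count gives 255 − 14 + 13 = 254 true micro-increments.
Extension rate ≈ 1.5 / 254 = 0.006 mm per day.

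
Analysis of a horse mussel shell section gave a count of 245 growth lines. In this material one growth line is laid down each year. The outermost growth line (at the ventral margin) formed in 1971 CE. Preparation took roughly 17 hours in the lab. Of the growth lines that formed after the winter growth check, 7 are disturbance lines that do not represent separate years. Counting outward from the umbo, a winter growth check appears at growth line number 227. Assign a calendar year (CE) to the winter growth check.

1960 CE

245 − 227 = 18 growth lines lie beyond the winter growth check toward the ventral margin.
18 − 7 false = 11 true growth lines after the winter growth check.
The growth line at the ventral margin is 1971 CE, so the winter growth check dates to 1971 − 11 = 1960 CE.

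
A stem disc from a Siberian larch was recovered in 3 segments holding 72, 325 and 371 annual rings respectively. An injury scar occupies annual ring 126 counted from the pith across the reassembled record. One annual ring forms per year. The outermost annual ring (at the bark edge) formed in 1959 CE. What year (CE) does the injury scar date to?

1317 CE

Total annual rings = 72 + 325 + 371 = 768.
Between annual ring 126 and the bark edge there are 768 − 126 = 642 annual rings.
The annual ring at the bark edge is 1959 CE, so the injury scar dates to 1959 − 642 = 1317 CE.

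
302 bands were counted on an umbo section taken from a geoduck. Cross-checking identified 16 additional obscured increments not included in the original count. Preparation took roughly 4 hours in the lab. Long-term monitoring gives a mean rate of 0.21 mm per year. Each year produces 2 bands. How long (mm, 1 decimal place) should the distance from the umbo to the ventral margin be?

After corrections the count is 302 + 16 = 318 bands.
318 bands at 2 per year is 318 / 2 = 159 years.
Length ≈ 0.21 × 159 = 33.4 mm.

33.4 mm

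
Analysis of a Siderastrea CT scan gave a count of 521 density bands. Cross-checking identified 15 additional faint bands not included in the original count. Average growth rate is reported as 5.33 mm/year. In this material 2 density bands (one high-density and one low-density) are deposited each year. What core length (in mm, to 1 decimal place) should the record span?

1428.4 mm

Adjusted count: 521 + 15 = 536 density bands.
With 2 density bands per year, 536 / 2 = 268 years.
Length ≈ 5.33 × 268 = 1428.4 mm.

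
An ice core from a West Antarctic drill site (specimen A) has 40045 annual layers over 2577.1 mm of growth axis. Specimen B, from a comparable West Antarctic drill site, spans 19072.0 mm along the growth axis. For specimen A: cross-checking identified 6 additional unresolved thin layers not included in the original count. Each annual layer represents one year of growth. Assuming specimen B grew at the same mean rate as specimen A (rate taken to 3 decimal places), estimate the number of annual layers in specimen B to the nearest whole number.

Specimen A: adjusted count: 40045 + 6 = 40051 annual layers.
A: Extension rate ≈ 2577.1 / 40051 = 0.064 mm/yr.
Specimen B: 19072.0 mm / 0.064 mm per year = 298000.00 years ≈ 298000 annual layers.

298000 annual layers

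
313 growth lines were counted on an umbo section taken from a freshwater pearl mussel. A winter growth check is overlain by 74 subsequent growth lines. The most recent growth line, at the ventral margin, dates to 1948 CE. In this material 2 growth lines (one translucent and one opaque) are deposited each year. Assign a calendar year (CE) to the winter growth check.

There are 74 growth lines younger than the winter growth check.
74 growth lines at 2 per year is 74 / 2 = 37 years.
Counting back 37 years from 1948 CE places the winter growth check in 1948 − 37 = 1911 CE.

1911 CE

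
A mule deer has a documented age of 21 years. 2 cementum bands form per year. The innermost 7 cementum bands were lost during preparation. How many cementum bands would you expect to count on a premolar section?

35 cementum bands

With 2 cementum bands per year, 21 years would produce 21 × 2 = 42 cementum bands.
Less the 7 uncaptured cementum bands: 42 − 7 = 35.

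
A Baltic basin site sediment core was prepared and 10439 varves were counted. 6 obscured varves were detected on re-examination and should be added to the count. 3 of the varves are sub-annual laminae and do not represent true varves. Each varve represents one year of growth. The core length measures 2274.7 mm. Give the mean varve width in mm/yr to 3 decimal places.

0.218 mm/yr

True varve count = 10439 − 3 + 6 = 10442.
Mean rate = 2274.7 mm / 10442 years ≈ 0.218 mm/yr.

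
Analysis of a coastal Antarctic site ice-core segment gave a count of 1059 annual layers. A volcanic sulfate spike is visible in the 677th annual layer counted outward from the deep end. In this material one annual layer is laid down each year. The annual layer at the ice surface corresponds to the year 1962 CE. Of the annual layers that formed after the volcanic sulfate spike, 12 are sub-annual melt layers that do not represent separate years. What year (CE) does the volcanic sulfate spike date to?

1592 CE

The volcanic sulfate spike sits at annual layer 677 from the deep end, so 1059 − 677 = 382 annual layers formed after it.
Removing the 12 false annual layers leaves 382 − 12 = 370 true annual layers beyond the volcanic sulfate spike.
Counting back 370 years from 1962 CE places the volcanic sulfate spike in 1962 − 370 = 1592 CE.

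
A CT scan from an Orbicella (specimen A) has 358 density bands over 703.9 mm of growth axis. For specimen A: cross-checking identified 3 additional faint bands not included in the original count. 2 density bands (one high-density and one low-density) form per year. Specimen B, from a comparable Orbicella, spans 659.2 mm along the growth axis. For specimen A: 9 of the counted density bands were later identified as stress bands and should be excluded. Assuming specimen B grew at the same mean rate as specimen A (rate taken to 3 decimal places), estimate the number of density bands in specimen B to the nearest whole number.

Specimen A: true density band count = 358 − 9 + 3 = 352.
Specimen A: dividing by 2 density bands per year: 352 / 2 = 176 years.
A: 703.9 mm over 176 years gives 703.9 / 176 ≈ 3.999 mm/yr.
B spans 659.2 / 3.999 = 164.84 years; at 2 density bands per year that is 164.84 × 2 ≈ 330 density bands.

330 density bands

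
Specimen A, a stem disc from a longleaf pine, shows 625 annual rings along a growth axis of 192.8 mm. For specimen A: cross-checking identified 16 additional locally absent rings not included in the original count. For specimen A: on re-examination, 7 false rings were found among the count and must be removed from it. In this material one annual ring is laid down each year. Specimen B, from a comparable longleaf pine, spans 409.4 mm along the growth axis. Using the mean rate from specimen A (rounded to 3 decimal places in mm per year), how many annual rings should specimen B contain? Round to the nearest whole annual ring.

1347 annual rings

Specimen A: true annual ring count = 625 − 7 + 16 = 634.
A: Mean rate = 192.8 mm / 634 years ≈ 0.304 mm per year.
Specimen B: 409.4 mm / 0.304 mm per year = 1346.71 years ≈ 1347 annual rings.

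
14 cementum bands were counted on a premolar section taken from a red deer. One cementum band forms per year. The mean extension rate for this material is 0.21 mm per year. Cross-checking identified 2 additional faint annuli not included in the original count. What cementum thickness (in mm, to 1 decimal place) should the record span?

Adjusted count: 14 + 2 = 16 cementum bands.
Length ≈ 0.21 × 16 = 3.4 mm.

3.4 mm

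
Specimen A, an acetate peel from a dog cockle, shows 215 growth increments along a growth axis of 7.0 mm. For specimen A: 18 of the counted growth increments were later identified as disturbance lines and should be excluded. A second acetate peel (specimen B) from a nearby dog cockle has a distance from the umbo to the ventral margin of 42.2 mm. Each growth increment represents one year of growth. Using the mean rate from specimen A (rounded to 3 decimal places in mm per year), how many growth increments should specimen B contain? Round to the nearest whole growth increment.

1172 growth increments

Specimen A: after corrections the count is 215 − 18 = 197 growth increments.
A: Mean rate = 7.0 mm / 197 years ≈ 0.036 mm/year.
For B, 42.2 / 0.036 = 1172.22 years ≈ 1172 growth increments.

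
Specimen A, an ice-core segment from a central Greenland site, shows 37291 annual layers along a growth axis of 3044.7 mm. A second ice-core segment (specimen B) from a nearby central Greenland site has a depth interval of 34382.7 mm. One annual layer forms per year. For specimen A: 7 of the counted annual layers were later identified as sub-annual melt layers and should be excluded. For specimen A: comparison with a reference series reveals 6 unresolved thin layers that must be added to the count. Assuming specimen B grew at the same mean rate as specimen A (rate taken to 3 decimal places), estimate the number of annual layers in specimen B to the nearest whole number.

Specimen A: true annual layer count = 37291 − 7 + 6 = 37290.
A: 3044.7 mm over 37290 years gives 3044.7 / 37290 ≈ 0.082 mm/yr.
For B, 34382.7 / 0.082 = 419301.22 years ≈ 419301 annual layers.

419301 annual layers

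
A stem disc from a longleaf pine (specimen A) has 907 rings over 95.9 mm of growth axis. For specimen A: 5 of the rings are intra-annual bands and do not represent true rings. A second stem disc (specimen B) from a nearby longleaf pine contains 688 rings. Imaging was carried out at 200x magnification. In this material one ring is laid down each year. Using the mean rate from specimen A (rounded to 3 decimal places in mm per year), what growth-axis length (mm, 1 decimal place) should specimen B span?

Specimen A: true ring count = 907 − 5 = 902.
A: Extension rate ≈ 95.9 / 902 = 0.106 mm per year.
For B, 0.106 mm/year × 688 years = 72.9 mm.

72.9 mm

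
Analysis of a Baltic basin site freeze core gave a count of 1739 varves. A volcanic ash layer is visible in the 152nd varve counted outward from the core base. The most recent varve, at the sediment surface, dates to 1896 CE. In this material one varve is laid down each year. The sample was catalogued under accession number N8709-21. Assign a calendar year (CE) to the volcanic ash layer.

309 CE

The volcanic ash layer sits at varve 152 from the core base, so 1739 − 152 = 1587 varves formed after it.
Counting back 1587 years from 1896 CE places the volcanic ash layer in 1896 − 1587 = 309 CE.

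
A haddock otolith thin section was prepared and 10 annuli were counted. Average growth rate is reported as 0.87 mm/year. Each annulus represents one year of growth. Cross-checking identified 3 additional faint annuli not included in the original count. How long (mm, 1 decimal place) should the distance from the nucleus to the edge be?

11.3 mm

Correcting the raw count gives 10 + 3 = 13 true annuli.
13 years at 0.87 mm/year gives 0.87 × 13 = 11.3 mm.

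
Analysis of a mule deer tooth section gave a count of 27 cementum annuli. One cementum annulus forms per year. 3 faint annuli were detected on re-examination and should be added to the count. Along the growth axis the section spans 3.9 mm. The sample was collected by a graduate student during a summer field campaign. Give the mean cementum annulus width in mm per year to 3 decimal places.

True cementum annulus count = 27 + 3 = 30.
3.9 mm over 30 years gives 3.9 / 30 ≈ 0.130 mm per year.

0.130 mm per year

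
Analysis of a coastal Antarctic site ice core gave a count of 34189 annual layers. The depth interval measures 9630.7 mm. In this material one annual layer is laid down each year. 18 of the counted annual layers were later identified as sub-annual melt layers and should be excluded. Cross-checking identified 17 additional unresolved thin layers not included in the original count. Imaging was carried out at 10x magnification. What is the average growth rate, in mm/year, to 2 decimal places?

0.28 mm/year

Adjusted count: 34189 − 18 + 17 = 34188 annual layers.
9630.7 mm over 34188 years gives 9630.7 / 34188 ≈ 0.28 mm/year.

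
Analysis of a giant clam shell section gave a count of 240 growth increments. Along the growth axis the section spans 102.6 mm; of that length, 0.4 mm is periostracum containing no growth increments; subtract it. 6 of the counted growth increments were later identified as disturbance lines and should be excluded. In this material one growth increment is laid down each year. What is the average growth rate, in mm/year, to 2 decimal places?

0.44 mm/year

Correcting the raw count gives 240 − 6 = 234 true growth increments.
Net length = 102.6 − 0.4 = 102.2 mm.
102.2 mm over 234 years gives 102.2 / 234 ≈ 0.44 mm/year.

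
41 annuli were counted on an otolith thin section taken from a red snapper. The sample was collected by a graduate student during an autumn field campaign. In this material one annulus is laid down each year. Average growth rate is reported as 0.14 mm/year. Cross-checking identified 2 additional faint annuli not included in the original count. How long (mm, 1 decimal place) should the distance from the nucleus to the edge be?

6.0 mm

True annulus count = 41 + 2 = 43.
Length ≈ 0.14 × 43 = 6.0 mm.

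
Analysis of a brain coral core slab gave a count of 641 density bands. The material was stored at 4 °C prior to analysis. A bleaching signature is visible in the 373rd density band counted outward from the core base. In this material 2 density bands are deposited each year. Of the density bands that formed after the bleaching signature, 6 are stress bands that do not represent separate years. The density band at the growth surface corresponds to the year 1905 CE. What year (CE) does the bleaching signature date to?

641 − 373 = 268 density bands lie beyond the bleaching signature toward the growth surface.
Removing the 6 false density bands leaves 268 − 6 = 262 true density bands beyond the bleaching signature.
262 density bands at 2 per year is 262 / 2 = 131 years.
Counting back 131 years from 1905 CE places the bleaching signature in 1905 − 131 = 1774 CE.

1774 CE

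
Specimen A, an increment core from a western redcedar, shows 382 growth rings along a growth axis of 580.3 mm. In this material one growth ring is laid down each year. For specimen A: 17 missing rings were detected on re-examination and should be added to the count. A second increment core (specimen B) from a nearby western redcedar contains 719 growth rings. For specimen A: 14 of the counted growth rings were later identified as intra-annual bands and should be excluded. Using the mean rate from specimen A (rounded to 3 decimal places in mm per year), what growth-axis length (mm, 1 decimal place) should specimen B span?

Specimen A: after corrections the count is 382 − 14 + 17 = 385 growth rings.
A: Extension rate ≈ 580.3 / 385 = 1.507 mm/yr.
Length of B = 1.507 × 719 = 1083.5 mm.

1083.5 mm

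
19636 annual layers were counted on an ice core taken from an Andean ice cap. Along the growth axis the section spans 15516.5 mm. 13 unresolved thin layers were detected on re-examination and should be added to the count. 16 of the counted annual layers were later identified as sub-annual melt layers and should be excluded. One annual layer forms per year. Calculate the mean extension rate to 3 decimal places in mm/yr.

True annual layer count = 19636 − 16 + 13 = 19633.
15516.5 mm over 19633 years gives 15516.5 / 19633 ≈ 0.790 mm/yr.

0.790 mm/yr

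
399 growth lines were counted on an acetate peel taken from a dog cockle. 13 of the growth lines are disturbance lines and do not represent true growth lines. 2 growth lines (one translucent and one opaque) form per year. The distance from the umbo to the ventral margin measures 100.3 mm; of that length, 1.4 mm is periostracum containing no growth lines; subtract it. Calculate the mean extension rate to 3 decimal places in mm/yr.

Correcting the raw count gives 399 − 13 = 386 true growth lines.
With 2 growth lines per year, 386 / 2 = 193 years.
The growth record spans 100.3 − 1.4 = 98.9 mm.
Extension rate ≈ 98.9 / 193 = 0.512 mm/yr.

0.512 mm/yr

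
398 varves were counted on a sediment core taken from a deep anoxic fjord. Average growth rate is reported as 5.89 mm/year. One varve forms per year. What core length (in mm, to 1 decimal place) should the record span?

2344.2 mm

398 years of growth are recorded.
Predicted length = 5.89 mm/year × 398 years = 2344.2 mm.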